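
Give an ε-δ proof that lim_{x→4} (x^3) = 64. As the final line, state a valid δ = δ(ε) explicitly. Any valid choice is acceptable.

δ = min(1, ε/61)

Fix ε > 0. We seek δ > 0 with 0 < |x − 4| < δ ⇒ |x^3 − 64| < ε.
Factor: x^3 − 64 = (x − 4)(x^2 + 4x + 16), so |x^3 − 64| = |x − 4|·|x^2 + 4x + 16|.
Impose δ ≤ 1 so that |x| < 5; then |x^2 + 4x + 16| ≤ 61.
Hence |x^3 − 64| ≤ 61|x − 4|, which is < ε once |x − 4| < ε/61.
Take δ = min(1, ε/61). If 0 < |x − 4| < δ then both bounds hold and |x^3 − 64| ≤ 61|x − 4| < 61·(ε/61) = ε.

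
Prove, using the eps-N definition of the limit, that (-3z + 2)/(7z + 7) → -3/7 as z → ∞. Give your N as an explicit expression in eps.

Let eps > 0. We seek N > 0 such that z > N implies |(-3z + 2)/(7z + 7) + 3/7| < eps.
(-3z + 2)/(7z + 7) + 3/7 = (7(-3z + 2) − (-3)(7z + 7)) / (7(7z + 7)) = 35/(7(7z + 7)).
For z > 0 we have 7z + 7 > 7z, so |(-3z + 2)/(7z + 7) + 3/7| = 35/(7(7z + 7)) < 35/(7·7z) = (5/7)/z.
Thus |(-3z + 2)/(7z + 7) + 3/7| < eps whenever z > (5/7)/eps.
Take N = (5/7)/eps. If z > N then |(-3z + 2)/(7z + 7) + 3/7| < (5/7)/z < eps.

N = (5/7)/eps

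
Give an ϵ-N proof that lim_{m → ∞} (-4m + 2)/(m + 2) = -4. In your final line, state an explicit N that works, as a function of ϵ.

N = 10/ϵ

Let ϵ > 0 be given. For m ≥ 1, |(-4m + 2)/(m + 2) + 4| = |10|/((m + 2)) = 10/((m + 2)).
Since m + 2 ≥ m for m ≥ 1, this is ≤ 10/(m) = 10/m.
So |(-4m + 2)/(m + 2) + 4| < ϵ whenever m > 10/ϵ.
Take N = 10/ϵ. If m > N then |(-4m + 2)/(m + 2) + 4| ≤ 10/m < ϵ.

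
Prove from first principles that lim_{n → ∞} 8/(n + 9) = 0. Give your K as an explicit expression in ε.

Let ε > 0. For n ≥ 1, |8/(n + 9) − 0| = 8/(n + 9) ≤ 8/n.
We need 8/n < ε, i.e. n > 8/ε.
Take K = 8/ε. If n > K then |8/(n + 9)| ≤ 8/n < ε.

K = 8/ε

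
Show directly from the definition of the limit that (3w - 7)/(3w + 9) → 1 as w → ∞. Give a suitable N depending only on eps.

Let eps > 0. We seek N > 0 such that w > N implies |(3w - 7)/(3w + 9) − 1| < eps.
(3w - 7)/(3w + 9) − 1 = (3(3w - 7) − 3(3w + 9)) / (3(3w + 9)) = -48/(3(3w + 9)).
For w > 0 we have 3w + 9 > 3w, so |(3w - 7)/(3w + 9) − 1| = 48/(3(3w + 9)) < 48/(3·3w) = (16/3)/w.
Thus |(3w - 7)/(3w + 9) − 1| < eps whenever w > (16/3)/eps.
Take N = (16/3)/eps. If w > N then |(3w - 7)/(3w + 9) − 1| < (16/3)/w < eps.

N = (16/3)/eps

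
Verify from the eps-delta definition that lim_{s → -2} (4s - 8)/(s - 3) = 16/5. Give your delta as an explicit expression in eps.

Let eps > 0 be given. We want delta > 0 with 0 < |s + 2| < delta ⇒ |(4s - 8)/(s - 3) − (16/5)| < eps.
Combining over a common denominator, (4s - 8)/(s - 3) − (16/5) = [(4s - 8)·(-5) − (-16)·(s - 3)] / [(-5)·(s - 3)] = -4(s + 2) / ((-5)(s - 3)).
So |(4s - 8)/(s - 3) − (16/5)| = 4|s + 2| / (5·|s − 3|).
Require delta ≤ 5/2, so |s − 3| ≥ |-5| − |s + 2| > 5 − 5/2 = 5/2.
Hence |(4s - 8)/(s - 3) − (16/5)| < 4|s + 2|/(5·(5/2)) = (8/25)|s + 2|, which is < eps once |s + 2| < (25/8)eps.
Take delta = min(5/2, (25/8)eps). Then 0 < |s + 2| < delta forces both bounds, so |(4s - 8)/(s - 3) − (16/5)| < eps.

delta = min(5/2, (25/8)eps)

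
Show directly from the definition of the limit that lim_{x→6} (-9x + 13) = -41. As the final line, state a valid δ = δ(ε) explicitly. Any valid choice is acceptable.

Let ε > 0. We need δ > 0 so that 0 < |x − 6| < δ implies |(-9x + 13) + 41| < ε.
Since (-9x + 13) + 41 = -9(x − 6), we have |(-9x + 13) + 41| = 9|x − 6|.
Thus it suffices that |x − 6| < ε/9.
Choosing δ = ε/9 gives |(-9x + 13) + 41| = 9|x − 6| < ε whenever |x − 6| < δ.

δ = ε/9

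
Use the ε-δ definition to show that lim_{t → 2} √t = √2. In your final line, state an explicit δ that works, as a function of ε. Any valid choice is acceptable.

Let ε > 0 be given. We want δ > 0 such that 0 < |t − 2| < δ implies |√t − √2| < ε.
Multiplying by the conjugate, |√t − √2| = |t − 2|/(√t + √2).
Restrict δ ≤ 2 so that |t − 2| < 2 forces t > 0, and then √t + √2 > √2.
Hence |√t − √2| < |t − 2|/√2, which is < ε once |t − 2| < √2·ε.
Take δ = min(2, √2·ε). If 0 < |t − 2| < δ then t > 0 and |√t − √2| < |t − 2|/√2 < ε.

δ = min(2, √2·ε)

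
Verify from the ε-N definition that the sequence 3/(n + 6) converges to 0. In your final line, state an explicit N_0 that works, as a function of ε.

Fix ε > 0. For n ≥ 1, |3/(n + 6) − 0| = 3/(n + 6) ≤ 3/n.
We need 3/n < ε, i.e. n > 3/ε.
Take N_0 = 3/ε. If n > N_0 then |3/(n + 6)| ≤ 3/n < ε.

N_0 = 3/ε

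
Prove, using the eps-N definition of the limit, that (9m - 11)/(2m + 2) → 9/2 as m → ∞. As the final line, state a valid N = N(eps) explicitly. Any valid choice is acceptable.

N = 10/eps

Fix eps > 0. For m ≥ 1, |(9m - 11)/(2m + 2) − (9/2)| = |-40|/(2(2m + 2)) = 40/(2(2m + 2)).
Since 2m + 2 ≥ 2m for m ≥ 1, this is ≤ 40/(2·2m) = 10/m.
So |(9m - 11)/(2m + 2) − (9/2)| < eps whenever m > 10/eps.
Take N = 10/eps. If m > N then |(9m - 11)/(2m + 2) − (9/2)| ≤ 10/m < eps.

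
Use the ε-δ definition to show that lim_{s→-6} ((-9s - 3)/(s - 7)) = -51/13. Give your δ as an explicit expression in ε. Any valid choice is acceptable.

Suppose ε > 0. We want δ > 0 with 0 < |s + 6| < δ ⇒ |(-9s - 3)/(s - 7) + 51/13| < ε.
Combining over a common denominator, (-9s - 3)/(s - 7) + 51/13 = [(-9s - 3)·(-13) − 51·(s - 7)] / [(-13)·(s - 7)] = 66(s + 6) / ((-13)(s - 7)).
So |(-9s - 3)/(s - 7) + 51/13| = 66|s + 6| / (13·|s − 7|).
Restrict δ ≤ 13/2. Then |s + 6| < 13/2 gives |s − 7| = |(s + 6) + (-13)| ≥ 13 − 13/2 = 13/2.
Hence |(-9s - 3)/(s - 7) + 51/13| < 66|s + 6|/(13·(13/2)) = (132/169)|s + 6|, which is < ε once |s + 6| < (169/132)ε.
Take δ = min(13/2, (169/132)ε). Then 0 < |s + 6| < δ forces both bounds, so |(-9s - 3)/(s - 7) + 51/13| < ε.

δ = min(13/2, (169/132)ε)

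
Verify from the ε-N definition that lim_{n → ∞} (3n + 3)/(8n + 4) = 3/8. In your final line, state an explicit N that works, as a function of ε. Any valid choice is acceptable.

Let ε > 0. For n ≥ 1, |(3n + 3)/(8n + 4) − (3/8)| = |12|/(8(8n + 4)) = 12/(8(8n + 4)).
Since 8n + 4 ≥ 8n for n ≥ 1, this is ≤ 12/(8·8n) = (3/16)/n.
So |(3n + 3)/(8n + 4) − (3/8)| < ε whenever n > (3/16)/ε.
Take N = (3/16)/ε. If n > N then |(3n + 3)/(8n + 4) − (3/8)| ≤ (3/16)/n < ε.

N = (3/16)/ε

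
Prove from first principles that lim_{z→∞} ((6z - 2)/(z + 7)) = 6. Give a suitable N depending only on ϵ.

Let ϵ > 0. We seek N > 0 such that z > N implies |(6z - 2)/(z + 7) − 6| < ϵ.
(6z - 2)/(z + 7) − 6 = ((6z - 2) − 6(z + 7)) / ((z + 7)) = -44/((z + 7)).
For z > 0 we have z + 7 > z, so |(6z - 2)/(z + 7) − 6| = 44/((z + 7)) < 44/(z) = 44/z.
Thus |(6z - 2)/(z + 7) − 6| < ϵ whenever z > 44/ϵ.
Take N = 44/ϵ. If z > N then |(6z - 2)/(z + 7) − 6| < 44/z < ϵ.

N = 44/ϵ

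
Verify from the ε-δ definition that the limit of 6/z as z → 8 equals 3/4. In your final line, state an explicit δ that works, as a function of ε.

Let ε > 0 be given. We seek δ > 0 such that 0 < |z − 8| < δ implies |6/z − (3/4)| < ε.
|6/z − (3/4)| = 6·|8 − z|/(8·|z|) = 6|z − 8|/(8|z|).
Restrict δ ≤ 4. Then |z − 8| < 4 gives |z| > 4, so 8|z| > 32.
Then |6/z − (3/4)| < 6|z − 8|/32, which is < ε when |z − 8| < (16/3)ε.
Take δ = min(4, (16/3)ε). Then 0 < |z − 8| < δ gives both |z − 8| < 4 and |z − 8| < (16/3)ε, so |6/z − (3/4)| < ε.

δ = min(4, (16/3)ε)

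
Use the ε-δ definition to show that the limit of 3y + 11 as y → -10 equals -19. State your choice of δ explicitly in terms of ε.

Let ε > 0 be given. We need δ > 0 so that 0 < |y + 10| < δ implies |(3y + 11) + 19| < ε.
|(3y + 11) + 19| = |3y + 30| = 3|y + 10|.
So 3|y + 10| < ε exactly when |y + 10| < ε/3.
Take δ = ε/3. If 0 < |y + 10| < δ then |(3y + 11) + 19| = 3|y + 10| < 3·(ε/3) = ε.

δ = ε/3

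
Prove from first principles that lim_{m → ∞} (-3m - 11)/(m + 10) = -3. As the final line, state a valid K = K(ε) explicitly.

Fix ε > 0. For m ≥ 1, |(-3m - 11)/(m + 10) + 3| = |19|/((m + 10)) = 19/((m + 10)).
Since m + 10 ≥ m for m ≥ 1, this is ≤ 19/(m) = 19/m.
So |(-3m - 11)/(m + 10) + 3| < ε whenever m > 19/ε.
Take K = 19/ε. If m > K then |(-3m - 11)/(m + 10) + 3| ≤ 19/m < ε.

K = 19/ε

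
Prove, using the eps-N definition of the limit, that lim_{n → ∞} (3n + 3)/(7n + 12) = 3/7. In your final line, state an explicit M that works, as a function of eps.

M = (15/49)/eps

Suppose eps > 0. For n ≥ 1, |(3n + 3)/(7n + 12) − (3/7)| = |-15|/(7(7n + 12)) = 15/(7(7n + 12)).
Since 7n + 12 ≥ 7n for n ≥ 1, this is ≤ 15/(7·7n) = (15/49)/n.
So |(3n + 3)/(7n + 12) − (3/7)| < eps whenever n > (15/49)/eps.
Take M = (15/49)/eps. If n > M then |(3n + 3)/(7n + 12) − (3/7)| ≤ (15/49)/n < eps.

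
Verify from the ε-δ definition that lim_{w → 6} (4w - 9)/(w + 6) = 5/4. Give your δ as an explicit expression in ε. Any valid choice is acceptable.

Suppose ε > 0. We want δ > 0 with 0 < |w − 6| < δ ⇒ |(4w - 9)/(w + 6) − (5/4)| < ε.
Combining over a common denominator, (4w - 9)/(w + 6) − (5/4) = [(4w - 9)·12 − 15·(w + 6)] / [12·(w + 6)] = 33(w − 6) / (12(w + 6)).
So |(4w - 9)/(w + 6) − (5/4)| = 33|w − 6| / (12·|w + 6|).
Restrict δ ≤ 6. Then |w − 6| < 6 gives |w + 6| = |(w − 6) + 12| ≥ 12 − 6 = 6.
Hence |(4w - 9)/(w + 6) − (5/4)| < 33|w − 6|/(12·6) = (11/24)|w − 6|, which is < ε once |w − 6| < (24/11)ε.
Take δ = min(6, (24/11)ε). Then 0 < |w − 6| < δ forces both bounds, so |(4w - 9)/(w + 6) − (5/4)| < ε.

δ = min(6, (24/11)ε)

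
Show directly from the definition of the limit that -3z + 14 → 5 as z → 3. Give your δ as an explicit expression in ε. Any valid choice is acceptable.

δ = ε/3

Let ε > 0 be given. We need δ > 0 so that 0 < |z − 3| < δ implies |(-3z + 14) − 5| < ε.
Since (-3z + 14) − 5 = -3(z − 3), we have |(-3z + 14) − 5| = 3|z − 3|.
Thus it suffices that |z − 3| < ε/3.
Choosing δ = ε/3 gives |(-3z + 14) − 5| = 3|z − 3| < ε whenever |z − 3| < δ.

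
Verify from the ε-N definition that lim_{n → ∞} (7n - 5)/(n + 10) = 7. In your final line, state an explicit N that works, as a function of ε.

Let ε > 0. For n ≥ 1, |(7n - 5)/(n + 10) − 7| = |-75|/((n + 10)) = 75/((n + 10)).
Since n + 10 ≥ n for n ≥ 1, this is ≤ 75/(n) = 75/n.
So |(7n - 5)/(n + 10) − 7| < ε whenever n > 75/ε.
Take N = 75/ε. If n > N then |(7n - 5)/(n + 10) − 7| ≤ 75/n < ε.

N = 75/ε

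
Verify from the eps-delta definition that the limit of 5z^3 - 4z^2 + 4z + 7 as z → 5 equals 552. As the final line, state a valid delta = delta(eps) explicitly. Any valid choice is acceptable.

delta = min(1, eps/415)

Let eps > 0. We want delta > 0 such that 0 < |z − 5| < delta implies |(5z^3 - 4z^2 + 4z + 7) − 552| < eps.
(5z^3 - 4z^2 + 4z + 7) − 552 = 5z^3 - 4z^2 + 4z - 545 = (z − 5)(5z^2 + 21z + 109).
So |(5z^3 - 4z^2 + 4z + 7) − 552| = |z − 5|·|5z^2 + 21z + 109|.
Require delta ≤ 1. Then |z − 5| < 1 gives |z| < 6, and by the triangle inequality |5z^2 + 21z + 109| ≤ 5·6^2 + 21·6 + 109 = 415.
Hence |(5z^3 - 4z^2 + 4z + 7) − 552| ≤ 415|z − 5| < eps provided |z − 5| < eps/415.
Take delta = min(1, eps/415). Then 0 < |z − 5| < delta gives both |z − 5| < 1 and |z − 5| < eps/415, so |(5z^3 - 4z^2 + 4z + 7) − 552| < eps.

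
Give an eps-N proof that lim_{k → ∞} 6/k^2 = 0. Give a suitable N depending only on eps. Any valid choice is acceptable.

Suppose eps > 0. For k ≥ 1, |6/k^2 − 0| = 6/k^2.
6/k^2 < eps ⇔ k^2 > 6/eps ⇔ k > (6/eps)^{1/2}.
Take N = (6/eps)^{1/2}. Then k > N implies 6/k^2 < eps.

N = (6/eps)^{1/2}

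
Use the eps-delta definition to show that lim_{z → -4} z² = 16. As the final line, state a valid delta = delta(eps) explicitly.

delta = min(1, eps/9)

Suppose eps > 0. We seek delta > 0 with 0 < |z + 4| < delta ⇒ |z² − 16| < eps.
Factor: z² − 16 = (z + 4)(z - 4), so |z² − 16| = |z + 4|·|z - 4|.
Impose delta ≤ 1 so that |z| < 5; then |z - 4| ≤ 9.
Hence |z² − 16| ≤ 9|z + 4|, which is < eps once |z + 4| < eps/9.
Take delta = min(1, eps/9). If 0 < |z + 4| < delta then both bounds hold and |z² − 16| ≤ 9|z + 4| < 9·(eps/9) = eps.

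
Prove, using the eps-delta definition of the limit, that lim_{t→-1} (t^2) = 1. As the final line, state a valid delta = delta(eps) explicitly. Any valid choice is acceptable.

delta = min(1, eps/3)

Fix eps > 0. We seek delta > 0 with 0 < |t + 1| < delta ⇒ |t^2 − 1| < eps.
Factor: t^2 − 1 = (t + 1)(t - 1), so |t^2 − 1| = |t + 1|·|t - 1|.
Restrict delta ≤ 1. Then |t + 1| < 1 gives |t| < 2, so by the triangle inequality |t - 1| ≤ 2 + 1 = 3.
Hence |t^2 − 1| ≤ 3|t + 1|, which is < eps once |t + 1| < eps/3.
Take delta = min(1, eps/3). If 0 < |t + 1| < delta then both bounds hold and |t^2 − 1| ≤ 3|t + 1| < 3·(eps/3) = eps.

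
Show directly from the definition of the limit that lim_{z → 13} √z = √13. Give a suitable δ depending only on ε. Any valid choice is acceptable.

δ = min(13, √13·ε)

Let ε > 0 be given. We want δ > 0 such that 0 < |z − 13| < δ implies |√z − √13| < ε.
Rationalise: √z − √13 = (z − 13)/(√z + √13), so |√z − √13| = |z − 13|/(√z + √13).
Restrict δ ≤ 13 so that |z − 13| < 13 forces z > 0, and then √z + √13 > √13.
Hence |√z − √13| < |z − 13|/√13, which is < ε once |z − 13| < √13·ε.
Take δ = min(13, √13·ε). If 0 < |z − 13| < δ then z > 0 and |√z − √13| < |z − 13|/√13 < ε.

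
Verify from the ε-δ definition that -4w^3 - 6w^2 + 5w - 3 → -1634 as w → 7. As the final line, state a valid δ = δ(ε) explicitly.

δ = min(1, ε/761)

Let ε > 0. We want δ > 0 such that 0 < |w − 7| < δ implies |(-4w^3 - 6w^2 + 5w - 3) + 1634| < ε.
(-4w^3 - 6w^2 + 5w - 3) + 1634 = -4w^3 - 6w^2 + 5w + 1631 = (w − 7)(-4w^2 - 34w - 233).
So |(-4w^3 - 6w^2 + 5w - 3) + 1634| = |w − 7|·|-4w^2 - 34w - 233|.
Assume first that |w − 7| < 1, so |w| < 8. Then |-4w^2 - 34w - 233| ≤ 4·8^2 + 34·8 + 233 = 761.
Hence |(-4w^3 - 6w^2 + 5w - 3) + 1634| ≤ 761|w − 7| < ε provided |w − 7| < ε/761.
Take δ = min(1, ε/761). Then 0 < |w − 7| < δ gives both |w − 7| < 1 and |w − 7| < ε/761, so |(-4w^3 - 6w^2 + 5w - 3) + 1634| < ε.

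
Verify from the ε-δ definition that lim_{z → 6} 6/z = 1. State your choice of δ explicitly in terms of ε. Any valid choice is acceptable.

Suppose ε > 0. We seek δ > 0 such that 0 < |z − 6| < δ implies |6/z − 1| < ε.
|6/z − 1| = 6·|6 − z|/(6·|z|) = 6|z − 6|/(6|z|).
Require δ ≤ 3 so that |z| > 6 − 3 = 3, hence 6|z| > 18.
Then |6/z − 1| < 6|z − 6|/18, which is < ε when |z − 6| < 3ε.
Take δ = min(3, 3ε). Then 0 < |z − 6| < δ gives both |z − 6| < 3 and |z − 6| < 3ε, so |6/z − 1| < ε.

δ = min(3, 3ε)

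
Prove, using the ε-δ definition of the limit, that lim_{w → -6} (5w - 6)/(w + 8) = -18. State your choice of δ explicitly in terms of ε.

Let ε > 0 be given. We want δ > 0 with 0 < |w + 6| < δ ⇒ |(5w - 6)/(w + 8) + 18| < ε.
Combining over a common denominator, (5w - 6)/(w + 8) + 18 = [(5w - 6)·2 − (-36)·(w + 8)] / [2·(w + 8)] = 46(w + 6) / (2(w + 8)).
So |(5w - 6)/(w + 8) + 18| = 46|w + 6| / (2·|w + 8|).
Restrict δ ≤ 1. Then |w + 6| < 1 gives |w + 8| = |(w + 6) + 2| ≥ 2 − 1 = 1.
Hence |(5w - 6)/(w + 8) + 18| < 46|w + 6|/(2·1) = 23|w + 6|, which is < ε once |w + 6| < (1/23)ε.
Take δ = min(1, (1/23)ε). Then 0 < |w + 6| < δ forces both bounds, so |(5w - 6)/(w + 8) + 18| < ε.

δ = min(1, (1/23)ε)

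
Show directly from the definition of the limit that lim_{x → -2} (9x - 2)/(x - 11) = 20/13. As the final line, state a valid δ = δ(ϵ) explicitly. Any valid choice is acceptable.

δ = min(13/2, (169/194)ϵ)

Fix ϵ > 0. We want δ > 0 with 0 < |x + 2| < δ ⇒ |(9x - 2)/(x - 11) − (20/13)| < ϵ.
Combining over a common denominator, (9x - 2)/(x - 11) − (20/13) = [(9x - 2)·(-13) − (-20)·(x - 11)] / [(-13)·(x - 11)] = -97(x + 2) / ((-13)(x - 11)).
So |(9x - 2)/(x - 11) − (20/13)| = 97|x + 2| / (13·|x − 11|).
Restrict δ ≤ 13/2. Then |x + 2| < 13/2 gives |x − 11| = |(x + 2) + (-13)| ≥ 13 − 13/2 = 13/2.
Hence |(9x - 2)/(x - 11) − (20/13)| < 97|x + 2|/(13·(13/2)) = (194/169)|x + 2|, which is < ϵ once |x + 2| < (169/194)ϵ.
Take δ = min(13/2, (169/194)ϵ). Then 0 < |x + 2| < δ forces both bounds, so |(9x - 2)/(x - 11) − (20/13)| < ϵ.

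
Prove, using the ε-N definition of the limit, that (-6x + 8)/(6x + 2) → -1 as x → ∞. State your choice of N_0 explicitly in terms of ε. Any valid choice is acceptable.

N_0 = (5/3)/ε

Let ε > 0. We seek N_0 > 0 such that x > N_0 implies |(-6x + 8)/(6x + 2) + 1| < ε.
(-6x + 8)/(6x + 2) + 1 = (6(-6x + 8) − (-6)(6x + 2)) / (6(6x + 2)) = 60/(6(6x + 2)).
For x > 0 we have 6x + 2 > 6x, so |(-6x + 8)/(6x + 2) + 1| = 60/(6(6x + 2)) < 60/(6·6x) = (5/3)/x.
Thus |(-6x + 8)/(6x + 2) + 1| < ε whenever x > (5/3)/ε.
Take N_0 = (5/3)/ε. If x > N_0 then |(-6x + 8)/(6x + 2) + 1| < (5/3)/x < ε.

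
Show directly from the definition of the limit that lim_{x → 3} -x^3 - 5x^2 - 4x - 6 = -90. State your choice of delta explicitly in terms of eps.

delta = min(1, eps/76)

Let eps > 0 be given. We want delta > 0 such that 0 < |x − 3| < delta implies |(-x^3 - 5x^2 - 4x - 6) + 90| < eps.
(-x^3 - 5x^2 - 4x - 6) + 90 = -x^3 - 5x^2 - 4x + 84 = (x − 3)(-x^2 - 8x - 28).
So |(-x^3 - 5x^2 - 4x - 6) + 90| = |x − 3|·|-x^2 - 8x - 28|.
Assume first that |x − 3| < 1, so |x| < 4. Then |-x^2 - 8x - 28| ≤ 4^2 + 8·4 + 28 = 76.
Hence |(-x^3 - 5x^2 - 4x - 6) + 90| ≤ 76|x − 3| < eps provided |x − 3| < eps/76.
Choosing delta = min(1, eps/76) ensures both conditions, hence |(-x^3 - 5x^2 - 4x - 6) + 90| < eps.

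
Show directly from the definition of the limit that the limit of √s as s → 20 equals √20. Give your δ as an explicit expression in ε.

Let ε > 0 be given. We want δ > 0 such that 0 < |s − 20| < δ implies |√s − √20| < ε.
Rationalise: √s − √20 = (s − 20)/(√s + √20), so |√s − √20| = |s − 20|/(√s + √20).
Restrict δ ≤ 20 so that |s − 20| < 20 forces s > 0, and then √s + √20 > √20.
Hence |√s − √20| < |s − 20|/√20, which is < ε once |s − 20| < √20·ε.
Take δ = min(20, √20·ε). If 0 < |s − 20| < δ then s > 0 and |√s − √20| < |s − 20|/√20 < ε.

δ = min(20, √20·ε)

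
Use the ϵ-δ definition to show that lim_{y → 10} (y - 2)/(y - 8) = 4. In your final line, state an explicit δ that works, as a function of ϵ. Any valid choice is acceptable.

Fix ϵ > 0. We want δ > 0 with 0 < |y − 10| < δ ⇒ |(y - 2)/(y - 8) − 4| < ϵ.
Combining over a common denominator, (y - 2)/(y - 8) − 4 = [(y - 2)·2 − 8·(y - 8)] / [2·(y - 8)] = -6(y − 10) / (2(y - 8)).
So |(y - 2)/(y - 8) − 4| = 6|y − 10| / (2·|y − 8|).
Restrict δ ≤ 1. Then |y − 10| < 1 gives |y − 8| = |(y − 10) + 2| ≥ 2 − 1 = 1.
Hence |(y - 2)/(y - 8) − 4| < 6|y − 10|/(2·1) = 3|y − 10|, which is < ϵ once |y − 10| < (1/3)ϵ.
Take δ = min(1, (1/3)ϵ). Then 0 < |y − 10| < δ forces both bounds, so |(y - 2)/(y - 8) − 4| < ϵ.

δ = min(1, (1/3)ϵ)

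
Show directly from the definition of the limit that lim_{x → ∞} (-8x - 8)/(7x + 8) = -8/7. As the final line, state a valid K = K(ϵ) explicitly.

K = (8/49)/ϵ

Let ϵ > 0. We seek K > 0 such that x > K implies |(-8x - 8)/(7x + 8) + 8/7| < ϵ.
(-8x - 8)/(7x + 8) + 8/7 = (7(-8x - 8) − (-8)(7x + 8)) / (7(7x + 8)) = 8/(7(7x + 8)).
For x > 0 we have 7x + 8 > 7x, so |(-8x - 8)/(7x + 8) + 8/7| = 8/(7(7x + 8)) < 8/(7·7x) = (8/49)/x.
Thus |(-8x - 8)/(7x + 8) + 8/7| < ϵ whenever x > (8/49)/ϵ.
Take K = (8/49)/ϵ. If x > K then |(-8x - 8)/(7x + 8) + 8/7| < (8/49)/x < ϵ.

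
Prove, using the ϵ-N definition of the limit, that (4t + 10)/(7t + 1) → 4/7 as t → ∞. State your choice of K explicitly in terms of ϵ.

Let ϵ > 0. We seek K > 0 such that t > K implies |(4t + 10)/(7t + 1) − (4/7)| < ϵ.
(4t + 10)/(7t + 1) − (4/7) = (7(4t + 10) − 4(7t + 1)) / (7(7t + 1)) = 66/(7(7t + 1)).
For t > 0 we have 7t + 1 > 7t, so |(4t + 10)/(7t + 1) − (4/7)| = 66/(7(7t + 1)) < 66/(7·7t) = (66/49)/t.
Thus |(4t + 10)/(7t + 1) − (4/7)| < ϵ whenever t > (66/49)/ϵ.
Take K = (66/49)/ϵ. If t > K then |(4t + 10)/(7t + 1) − (4/7)| < (66/49)/t < ϵ.

K = (66/49)/ϵ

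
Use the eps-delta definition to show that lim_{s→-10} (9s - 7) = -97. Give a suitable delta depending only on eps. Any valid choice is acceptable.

Let eps > 0 be given. We need delta > 0 so that 0 < |s + 10| < delta implies |(9s - 7) + 97| < eps.
|(9s - 7) + 97| = |9s + 90| = 9|s + 10|.
So 9|s + 10| < eps exactly when |s + 10| < eps/9.
Take delta = eps/9. If 0 < |s + 10| < delta then |(9s - 7) + 97| = 9|s + 10| < 9·(eps/9) = eps.

delta = eps/9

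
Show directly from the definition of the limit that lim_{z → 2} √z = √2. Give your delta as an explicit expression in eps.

delta = min(2, √2·eps)

Let eps > 0 be given. We want delta > 0 such that 0 < |z − 2| < delta implies |√z − √2| < eps.
Rationalise: √z − √2 = (z − 2)/(√z + √2), so |√z − √2| = |z − 2|/(√z + √2).
Restrict delta ≤ 2 so that |z − 2| < 2 forces z > 0, and then √z + √2 > √2.
Hence |√z − √2| < |z − 2|/√2, which is < eps once |z − 2| < √2·eps.
Take delta = min(2, √2·eps). If 0 < |z − 2| < delta then z > 0 and |√z − √2| < |z − 2|/√2 < eps.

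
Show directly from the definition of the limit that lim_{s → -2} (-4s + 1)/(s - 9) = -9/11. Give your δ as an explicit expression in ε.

δ = min(11/2, (121/70)ε)

Fix ε > 0. We want δ > 0 with 0 < |s + 2| < δ ⇒ |(-4s + 1)/(s - 9) + 9/11| < ε.
Combining over a common denominator, (-4s + 1)/(s - 9) + 9/11 = [(-4s + 1)·(-11) − 9·(s - 9)] / [(-11)·(s - 9)] = 35(s + 2) / ((-11)(s - 9)).
So |(-4s + 1)/(s - 9) + 9/11| = 35|s + 2| / (11·|s − 9|).
Restrict δ ≤ 11/2. Then |s + 2| < 11/2 gives |s − 9| = |(s + 2) + (-11)| ≥ 11 − 11/2 = 11/2.
Hence |(-4s + 1)/(s - 9) + 9/11| < 35|s + 2|/(11·(11/2)) = (70/121)|s + 2|, which is < ε once |s + 2| < (121/70)ε.
Take δ = min(11/2, (121/70)ε). Then 0 < |s + 2| < δ forces both bounds, so |(-4s + 1)/(s - 9) + 9/11| < ε.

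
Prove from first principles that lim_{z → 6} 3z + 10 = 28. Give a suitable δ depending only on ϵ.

δ = ϵ/3

Let ϵ > 0. We need δ > 0 so that 0 < |z − 6| < δ implies |(3z + 10) − 28| < ϵ.
Since (3z + 10) − 28 = 3(z − 6), we have |(3z + 10) − 28| = 3|z − 6|.
Thus it suffices that |z − 6| < ϵ/3.
Choosing δ = ϵ/3 gives |(3z + 10) − 28| = 3|z − 6| < ϵ whenever |z − 6| < δ.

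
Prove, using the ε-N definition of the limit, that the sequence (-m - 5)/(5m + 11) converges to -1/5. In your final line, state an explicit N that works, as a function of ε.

Let ε > 0. For m ≥ 1, |(-m - 5)/(5m + 11) + 1/5| = |-14|/(5(5m + 11)) = 14/(5(5m + 11)).
Since 5m + 11 ≥ 5m for m ≥ 1, this is ≤ 14/(5·5m) = (14/25)/m.
So |(-m - 5)/(5m + 11) + 1/5| < ε whenever m > (14/25)/ε.
Take N = (14/25)/ε. If m > N then |(-m - 5)/(5m + 11) + 1/5| ≤ (14/25)/m < ε.

N = (14/25)/ε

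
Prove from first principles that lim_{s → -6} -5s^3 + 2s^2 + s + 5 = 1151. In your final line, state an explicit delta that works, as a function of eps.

Let eps > 0 be given. We want delta > 0 such that 0 < |s + 6| < delta implies |(-5s^3 + 2s^2 + s + 5) − 1151| < eps.
(-5s^3 + 2s^2 + s + 5) − 1151 = -5s^3 + 2s^2 + s - 1146 = (s + 6)(-5s^2 + 32s - 191).
So |(-5s^3 + 2s^2 + s + 5) − 1151| = |s + 6|·|-5s^2 + 32s - 191|.
Require delta ≤ 1. Then |s + 6| < 1 gives |s| < 7, and by the triangle inequality |-5s^2 + 32s - 191| ≤ 5·7^2 + 32·7 + 191 = 660.
Hence |(-5s^3 + 2s^2 + s + 5) − 1151| ≤ 660|s + 6| < eps provided |s + 6| < eps/660.
Choosing delta = min(1, eps/660) ensures both conditions, hence |(-5s^3 + 2s^2 + s + 5) − 1151| < eps.

delta = min(1, eps/660)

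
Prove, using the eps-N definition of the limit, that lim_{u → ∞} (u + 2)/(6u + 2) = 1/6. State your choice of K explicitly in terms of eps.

K = (5/18)/eps

Let eps > 0 be given. We seek K > 0 such that u > K implies |(u + 2)/(6u + 2) − (1/6)| < eps.
(u + 2)/(6u + 2) − (1/6) = (6(u + 2) − (6u + 2)) / (6(6u + 2)) = 10/(6(6u + 2)).
For u > 0 we have 6u + 2 > 6u, so |(u + 2)/(6u + 2) − (1/6)| = 10/(6(6u + 2)) < 10/(6·6u) = (5/18)/u.
Thus |(u + 2)/(6u + 2) − (1/6)| < eps whenever u > (5/18)/eps.
Take K = (5/18)/eps. If u > K then |(u + 2)/(6u + 2) − (1/6)| < (5/18)/u < eps.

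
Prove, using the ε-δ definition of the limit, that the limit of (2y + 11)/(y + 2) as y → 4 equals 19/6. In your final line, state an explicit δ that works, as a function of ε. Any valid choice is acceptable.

δ = min(3, (18/7)ε)

Suppose ε > 0. We want δ > 0 with 0 < |y − 4| < δ ⇒ |(2y + 11)/(y + 2) − (19/6)| < ε.
Combining over a common denominator, (2y + 11)/(y + 2) − (19/6) = [(2y + 11)·6 − 19·(y + 2)] / [6·(y + 2)] = -7(y − 4) / (6(y + 2)).
So |(2y + 11)/(y + 2) − (19/6)| = 7|y − 4| / (6·|y + 2|).
Require δ ≤ 3, so |y + 2| ≥ |6| − |y − 4| > 6 − 3 = 3.
Hence |(2y + 11)/(y + 2) − (19/6)| < 7|y − 4|/(6·3) = (7/18)|y − 4|, which is < ε once |y − 4| < (18/7)ε.
Take δ = min(3, (18/7)ε). Then 0 < |y − 4| < δ forces both bounds, so |(2y + 11)/(y + 2) − (19/6)| < ε.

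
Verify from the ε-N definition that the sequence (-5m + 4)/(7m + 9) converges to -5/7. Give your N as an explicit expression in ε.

Fix ε > 0. For m ≥ 1, |(-5m + 4)/(7m + 9) + 5/7| = |73|/(7(7m + 9)) = 73/(7(7m + 9)).
Since 7m + 9 ≥ 7m for m ≥ 1, this is ≤ 73/(7·7m) = (73/49)/m.
So |(-5m + 4)/(7m + 9) + 5/7| < ε whenever m > (73/49)/ε.
Take N = (73/49)/ε. If m > N then |(-5m + 4)/(7m + 9) + 5/7| ≤ (73/49)/m < ε.

N = (73/49)/ε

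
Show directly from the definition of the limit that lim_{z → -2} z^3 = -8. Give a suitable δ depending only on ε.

Let ε > 0. We seek δ > 0 with 0 < |z + 2| < δ ⇒ |z^3 + 8| < ε.
Factor: z^3 + 8 = (z + 2)(z^2 - 2z + 4), so |z^3 + 8| = |z + 2|·|z^2 - 2z + 4|.
Restrict δ ≤ 2. Then |z + 2| < 2 gives |z| < 4, so by the triangle inequality |z^2 - 2z + 4| ≤ 4^2 + 2·4 + 4 = 28.
Hence |z^3 + 8| ≤ 28|z + 2|, which is < ε once |z + 2| < ε/28.
Take δ = min(2, ε/28). If 0 < |z + 2| < δ then both bounds hold and |z^3 + 8| ≤ 28|z + 2| < 28·(ε/28) = ε.

δ = min(2, ε/28)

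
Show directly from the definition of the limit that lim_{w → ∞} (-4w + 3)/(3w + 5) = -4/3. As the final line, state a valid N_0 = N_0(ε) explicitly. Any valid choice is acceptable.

N_0 = (29/9)/ε

Fix ε > 0. We seek N_0 > 0 such that w > N_0 implies |(-4w + 3)/(3w + 5) + 4/3| < ε.
(-4w + 3)/(3w + 5) + 4/3 = (3(-4w + 3) − (-4)(3w + 5)) / (3(3w + 5)) = 29/(3(3w + 5)).
For w > 0 we have 3w + 5 > 3w, so |(-4w + 3)/(3w + 5) + 4/3| = 29/(3(3w + 5)) < 29/(3·3w) = (29/9)/w.
Thus |(-4w + 3)/(3w + 5) + 4/3| < ε whenever w > (29/9)/ε.
Take N_0 = (29/9)/ε. If w > N_0 then |(-4w + 3)/(3w + 5) + 4/3| < (29/9)/w < ε.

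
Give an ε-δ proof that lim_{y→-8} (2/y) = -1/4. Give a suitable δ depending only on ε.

Fix ε > 0. We seek δ > 0 such that 0 < |y + 8| < δ implies |2/y + 1/4| < ε.
|2/y + 1/4| = 2·|-8 − y|/(8·|y|) = 2|y + 8|/(8|y|).
Restrict δ ≤ 4. Then |y + 8| < 4 gives |y| > 4, so 8|y| > 32.
Then |2/y + 1/4| < 2|y + 8|/32, which is < ε when |y + 8| < 16ε.
Take δ = min(4, 16ε). Then 0 < |y + 8| < δ gives both |y + 8| < 4 and |y + 8| < 16ε, so |2/y + 1/4| < ε.

δ = min(4, 16ε)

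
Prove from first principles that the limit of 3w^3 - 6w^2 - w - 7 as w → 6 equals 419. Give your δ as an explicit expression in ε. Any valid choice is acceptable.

δ = min(1, ε/302)

Let ε > 0. We want δ > 0 such that 0 < |w − 6| < δ implies |(3w^3 - 6w^2 - w - 7) − 419| < ε.
(3w^3 - 6w^2 - w - 7) − 419 = 3w^3 - 6w^2 - w - 426 = (w − 6)(3w^2 + 12w + 71).
So |(3w^3 - 6w^2 - w - 7) − 419| = |w − 6|·|3w^2 + 12w + 71|.
Assume first that |w − 6| < 1, so |w| < 7. Then |3w^2 + 12w + 71| ≤ 3·7^2 + 12·7 + 71 = 302.
Hence |(3w^3 - 6w^2 - w - 7) − 419| ≤ 302|w − 6| < ε provided |w − 6| < ε/302.
Choosing δ = min(1, ε/302) ensures both conditions, hence |(3w^3 - 6w^2 - w - 7) − 419| < ε.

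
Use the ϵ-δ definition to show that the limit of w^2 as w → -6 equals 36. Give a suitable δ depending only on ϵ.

δ = min(2, ϵ/14)

Let ϵ > 0 be given. We seek δ > 0 with 0 < |w + 6| < δ ⇒ |w^2 − 36| < ϵ.
Factor: w^2 − 36 = (w + 6)(w - 6), so |w^2 − 36| = |w + 6|·|w - 6|.
Impose δ ≤ 2 so that |w| < 8; then |w - 6| ≤ 14.
Hence |w^2 − 36| ≤ 14|w + 6|, which is < ϵ once |w + 6| < ϵ/14.
Take δ = min(2, ϵ/14). If 0 < |w + 6| < δ then both bounds hold and |w^2 − 36| ≤ 14|w + 6| < 14·(ϵ/14) = ϵ.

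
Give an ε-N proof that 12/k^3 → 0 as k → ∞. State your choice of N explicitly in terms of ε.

Let ε > 0. For k ≥ 1, |12/k^3 − 0| = 12/k^3.
12/k^3 < ε ⇔ k^3 > 12/ε ⇔ k > (12/ε)^{1/3}.
Take N = (12/ε)^{1/3}. Then k > N implies 12/k^3 < ε.

N = (12/ε)^{1/3}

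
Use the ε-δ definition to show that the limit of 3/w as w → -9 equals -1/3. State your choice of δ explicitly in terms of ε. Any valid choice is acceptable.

Let ε > 0. We seek δ > 0 such that 0 < |w + 9| < δ implies |3/w + 1/3| < ε.
|3/w + 1/3| = 3·|-9 − w|/(9·|w|) = 3|w + 9|/(9|w|).
Require δ ≤ 9/2 so that |w| > 9 − 9/2 = 9/2, hence 9|w| > 81/2.
Then |3/w + 1/3| < 3|w + 9|/(81/2), which is < ε when |w + 9| < (27/2)ε.
Take δ = min(9/2, (27/2)ε). Then 0 < |w + 9| < δ gives both |w + 9| < 9/2 and |w + 9| < (27/2)ε, so |3/w + 1/3| < ε.

δ = min(9/2, (27/2)ε)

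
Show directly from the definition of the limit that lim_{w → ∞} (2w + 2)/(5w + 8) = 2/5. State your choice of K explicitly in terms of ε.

K = (6/25)/ε

Fix ε > 0. We seek K > 0 such that w > K implies |(2w + 2)/(5w + 8) − (2/5)| < ε.
(2w + 2)/(5w + 8) − (2/5) = (5(2w + 2) − 2(5w + 8)) / (5(5w + 8)) = -6/(5(5w + 8)).
For w > 0 we have 5w + 8 > 5w, so |(2w + 2)/(5w + 8) − (2/5)| = 6/(5(5w + 8)) < 6/(5·5w) = (6/25)/w.
Thus |(2w + 2)/(5w + 8) − (2/5)| < ε whenever w > (6/25)/ε.
Take K = (6/25)/ε. If w > K then |(2w + 2)/(5w + 8) − (2/5)| < (6/25)/w < ε.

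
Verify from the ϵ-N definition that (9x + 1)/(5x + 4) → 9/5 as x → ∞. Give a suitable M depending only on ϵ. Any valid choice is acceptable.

Fix ϵ > 0. We seek M > 0 such that x > M implies |(9x + 1)/(5x + 4) − (9/5)| < ϵ.
(9x + 1)/(5x + 4) − (9/5) = (5(9x + 1) − 9(5x + 4)) / (5(5x + 4)) = -31/(5(5x + 4)).
For x > 0 we have 5x + 4 > 5x, so |(9x + 1)/(5x + 4) − (9/5)| = 31/(5(5x + 4)) < 31/(5·5x) = (31/25)/x.
Thus |(9x + 1)/(5x + 4) − (9/5)| < ϵ whenever x > (31/25)/ϵ.
Take M = (31/25)/ϵ. If x > M then |(9x + 1)/(5x + 4) − (9/5)| < (31/25)/x < ϵ.

M = (31/25)/ϵ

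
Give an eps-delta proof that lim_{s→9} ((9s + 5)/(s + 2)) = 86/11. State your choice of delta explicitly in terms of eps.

delta = min(11/2, (121/26)eps)

Let eps > 0. We want delta > 0 with 0 < |s − 9| < delta ⇒ |(9s + 5)/(s + 2) − (86/11)| < eps.
Combining over a common denominator, (9s + 5)/(s + 2) − (86/11) = [(9s + 5)·11 − 86·(s + 2)] / [11·(s + 2)] = 13(s − 9) / (11(s + 2)).
So |(9s + 5)/(s + 2) − (86/11)| = 13|s − 9| / (11·|s + 2|).
Require delta ≤ 11/2, so |s + 2| ≥ |11| − |s − 9| > 11 − 11/2 = 11/2.
Hence |(9s + 5)/(s + 2) − (86/11)| < 13|s − 9|/(11·(11/2)) = (26/121)|s − 9|, which is < eps once |s − 9| < (121/26)eps.
Take delta = min(11/2, (121/26)eps). Then 0 < |s − 9| < delta forces both bounds, so |(9s + 5)/(s + 2) − (86/11)| < eps.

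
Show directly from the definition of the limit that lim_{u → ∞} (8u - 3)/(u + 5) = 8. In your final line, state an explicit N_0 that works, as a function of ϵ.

N_0 = 43/ϵ

Fix ϵ > 0. We seek N_0 > 0 such that u > N_0 implies |(8u - 3)/(u + 5) − 8| < ϵ.
(8u - 3)/(u + 5) − 8 = ((8u - 3) − 8(u + 5)) / ((u + 5)) = -43/((u + 5)).
For u > 0 we have u + 5 > u, so |(8u - 3)/(u + 5) − 8| = 43/((u + 5)) < 43/(u) = 43/u.
Thus |(8u - 3)/(u + 5) − 8| < ϵ whenever u > 43/ϵ.
Take N_0 = 43/ϵ. If u > N_0 then |(8u - 3)/(u + 5) − 8| < 43/u < ϵ.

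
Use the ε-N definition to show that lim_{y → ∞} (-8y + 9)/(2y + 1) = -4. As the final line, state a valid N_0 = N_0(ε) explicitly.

Fix ε > 0. We seek N_0 > 0 such that y > N_0 implies |(-8y + 9)/(2y + 1) + 4| < ε.
(-8y + 9)/(2y + 1) + 4 = (2(-8y + 9) − (-8)(2y + 1)) / (2(2y + 1)) = 26/(2(2y + 1)).
For y > 0 we have 2y + 1 > 2y, so |(-8y + 9)/(2y + 1) + 4| = 26/(2(2y + 1)) < 26/(2·2y) = (13/2)/y.
Thus |(-8y + 9)/(2y + 1) + 4| < ε whenever y > (13/2)/ε.
Take N_0 = (13/2)/ε. If y > N_0 then |(-8y + 9)/(2y + 1) + 4| < (13/2)/y < ε.

N_0 = (13/2)/ε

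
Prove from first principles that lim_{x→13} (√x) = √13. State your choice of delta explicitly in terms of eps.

Let eps > 0. We want delta > 0 such that 0 < |x − 13| < delta implies |√x − √13| < eps.
Multiplying by the conjugate, |√x − √13| = |x − 13|/(√x + √13).
Restrict delta ≤ 13 so that |x − 13| < 13 forces x > 0, and then √x + √13 > √13.
Hence |√x − √13| < |x − 13|/√13, which is < eps once |x − 13| < √13·eps.
Take delta = min(13, √13·eps). If 0 < |x − 13| < delta then x > 0 and |√x − √13| < |x − 13|/√13 < eps.

delta = min(13, √13·eps)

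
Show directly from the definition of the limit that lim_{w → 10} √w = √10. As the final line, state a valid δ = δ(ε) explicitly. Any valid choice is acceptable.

δ = min(10, √10·ε)

Let ε > 0. We want δ > 0 such that 0 < |w − 10| < δ implies |√w − √10| < ε.
Rationalise: √w − √10 = (w − 10)/(√w + √10), so |√w − √10| = |w − 10|/(√w + √10).
Restrict δ ≤ 10 so that |w − 10| < 10 forces w > 0, and then √w + √10 > √10.
Hence |√w − √10| < |w − 10|/√10, which is < ε once |w − 10| < √10·ε.
Take δ = min(10, √10·ε). If 0 < |w − 10| < δ then w > 0 and |√w − √10| < |w − 10|/√10 < ε.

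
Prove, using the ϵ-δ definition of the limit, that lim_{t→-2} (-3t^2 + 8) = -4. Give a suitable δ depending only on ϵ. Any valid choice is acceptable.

δ = min(2, ϵ/18)

Let ϵ > 0 be given. We want δ > 0 such that 0 < |t + 2| < δ implies |(-3t^2 + 8) + 4| < ϵ.
(-3t^2 + 8) + 4 = -3t^2 + 12 = (t + 2)(-3t + 6).
So |(-3t^2 + 8) + 4| = |t + 2|·|-3t + 6|.
Assume first that |t + 2| < 2, so |t| < 4. Then |-3t + 6| ≤ 3·4 + 6 = 18.
Hence |(-3t^2 + 8) + 4| ≤ 18|t + 2| < ϵ provided |t + 2| < ϵ/18.
Choosing δ = min(2, ϵ/18) ensures both conditions, hence |(-3t^2 + 8) + 4| < ϵ.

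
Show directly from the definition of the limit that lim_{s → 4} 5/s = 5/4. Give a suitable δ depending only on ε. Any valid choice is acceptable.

δ = min(2, (8/5)ε)

Let ε > 0 be given. We seek δ > 0 such that 0 < |s − 4| < δ implies |5/s − (5/4)| < ε.
|5/s − (5/4)| = 5·|4 − s|/(4·|s|) = 5|s − 4|/(4|s|).
Restrict δ ≤ 2. Then |s − 4| < 2 gives |s| > 2, so 4|s| > 8.
Then |5/s − (5/4)| < 5|s − 4|/8, which is < ε when |s − 4| < (8/5)ε.
Take δ = min(2, (8/5)ε). Then 0 < |s − 4| < δ gives both |s − 4| < 2 and |s − 4| < (8/5)ε, so |5/s − (5/4)| < ε.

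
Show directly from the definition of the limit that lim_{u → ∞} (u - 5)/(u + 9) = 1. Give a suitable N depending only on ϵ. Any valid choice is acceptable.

N = 14/ϵ

Let ϵ > 0. We seek N > 0 such that u > N implies |(u - 5)/(u + 9) − 1| < ϵ.
(u - 5)/(u + 9) − 1 = ((u - 5) − (u + 9)) / ((u + 9)) = -14/((u + 9)).
For u > 0 we have u + 9 > u, so |(u - 5)/(u + 9) − 1| = 14/((u + 9)) < 14/(u) = 14/u.
Thus |(u - 5)/(u + 9) − 1| < ϵ whenever u > 14/ϵ.
Take N = 14/ϵ. If u > N then |(u - 5)/(u + 9) − 1| < 14/u < ϵ.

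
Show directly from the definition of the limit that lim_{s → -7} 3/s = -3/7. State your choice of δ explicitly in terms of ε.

Fix ε > 0. We seek δ > 0 such that 0 < |s + 7| < δ implies |3/s + 3/7| < ε.
|3/s + 3/7| = 3·|-7 − s|/(7·|s|) = 3|s + 7|/(7|s|).
Require δ ≤ 7/2 so that |s| > 7 − 7/2 = 7/2, hence 7|s| > 49/2.
Then |3/s + 3/7| < 3|s + 7|/(49/2), which is < ε when |s + 7| < (49/6)ε.
Take δ = min(7/2, (49/6)ε). Then 0 < |s + 7| < δ gives both |s + 7| < 7/2 and |s + 7| < (49/6)ε, so |3/s + 3/7| < ε.

δ = min(7/2, (49/6)ε)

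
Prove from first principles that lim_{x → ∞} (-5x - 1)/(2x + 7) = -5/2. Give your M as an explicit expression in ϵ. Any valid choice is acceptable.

M = (33/4)/ϵ

Let ϵ > 0. We seek M > 0 such that x > M implies |(-5x - 1)/(2x + 7) + 5/2| < ϵ.
(-5x - 1)/(2x + 7) + 5/2 = (2(-5x - 1) − (-5)(2x + 7)) / (2(2x + 7)) = 33/(2(2x + 7)).
For x > 0 we have 2x + 7 > 2x, so |(-5x - 1)/(2x + 7) + 5/2| = 33/(2(2x + 7)) < 33/(2·2x) = (33/4)/x.
Thus |(-5x - 1)/(2x + 7) + 5/2| < ϵ whenever x > (33/4)/ϵ.
Take M = (33/4)/ϵ. If x > M then |(-5x - 1)/(2x + 7) + 5/2| < (33/4)/x < ϵ.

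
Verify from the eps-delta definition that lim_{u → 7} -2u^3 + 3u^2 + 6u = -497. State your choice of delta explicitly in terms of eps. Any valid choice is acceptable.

delta = min(2, eps/332)

Fix eps > 0. We want delta > 0 such that 0 < |u − 7| < delta implies |(-2u^3 + 3u^2 + 6u) + 497| < eps.
(-2u^3 + 3u^2 + 6u) + 497 = -2u^3 + 3u^2 + 6u + 497 = (u − 7)(-2u^2 - 11u - 71).
So |(-2u^3 + 3u^2 + 6u) + 497| = |u − 7|·|-2u^2 - 11u - 71|.
Assume first that |u − 7| < 2, so |u| < 9. Then |-2u^2 - 11u - 71| ≤ 2·9^2 + 11·9 + 71 = 332.
Hence |(-2u^3 + 3u^2 + 6u) + 497| ≤ 332|u − 7| < eps provided |u − 7| < eps/332.
Take delta = min(2, eps/332). Then 0 < |u − 7| < delta gives both |u − 7| < 2 and |u − 7| < eps/332, so |(-2u^3 + 3u^2 + 6u) + 497| < eps.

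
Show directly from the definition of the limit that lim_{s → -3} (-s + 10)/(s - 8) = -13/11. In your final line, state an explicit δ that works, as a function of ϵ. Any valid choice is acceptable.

δ = min(11/2, (121/4)ϵ)

Let ϵ > 0 be given. We want δ > 0 with 0 < |s + 3| < δ ⇒ |(-s + 10)/(s - 8) + 13/11| < ϵ.
Combining over a common denominator, (-s + 10)/(s - 8) + 13/11 = [(-s + 10)·(-11) − 13·(s - 8)] / [(-11)·(s - 8)] = -2(s + 3) / ((-11)(s - 8)).
So |(-s + 10)/(s - 8) + 13/11| = 2|s + 3| / (11·|s − 8|).
Restrict δ ≤ 11/2. Then |s + 3| < 11/2 gives |s − 8| = |(s + 3) + (-11)| ≥ 11 − 11/2 = 11/2.
Hence |(-s + 10)/(s - 8) + 13/11| < 2|s + 3|/(11·(11/2)) = (4/121)|s + 3|, which is < ϵ once |s + 3| < (121/4)ϵ.
Take δ = min(11/2, (121/4)ϵ). Then 0 < |s + 3| < δ forces both bounds, so |(-s + 10)/(s - 8) + 13/11| < ϵ.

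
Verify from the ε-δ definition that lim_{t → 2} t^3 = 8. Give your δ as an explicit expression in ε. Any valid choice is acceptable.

δ = min(1, ε/19)

Suppose ε > 0. We seek δ > 0 with 0 < |t − 2| < δ ⇒ |t^3 − 8| < ε.
Factor: t^3 − 8 = (t − 2)(t^2 + 2t + 4), so |t^3 − 8| = |t − 2|·|t^2 + 2t + 4|.
Impose δ ≤ 1 so that |t| < 3; then |t^2 + 2t + 4| ≤ 19.
Hence |t^3 − 8| ≤ 19|t − 2|, which is < ε once |t − 2| < ε/19.
Take δ = min(1, ε/19). If 0 < |t − 2| < δ then both bounds hold and |t^3 − 8| ≤ 19|t − 2| < 19·(ε/19) = ε.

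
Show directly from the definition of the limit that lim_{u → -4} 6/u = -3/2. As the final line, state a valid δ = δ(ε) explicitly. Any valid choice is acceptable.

Fix ε > 0. We seek δ > 0 such that 0 < |u + 4| < δ implies |6/u + 3/2| < ε.
|6/u + 3/2| = 6·|-4 − u|/(4·|u|) = 6|u + 4|/(4|u|).
Require δ ≤ 2 so that |u| > 4 − 2 = 2, hence 4|u| > 8.
Then |6/u + 3/2| < 6|u + 4|/8, which is < ε when |u + 4| < (4/3)ε.
Take δ = min(2, (4/3)ε). Then 0 < |u + 4| < δ gives both |u + 4| < 2 and |u + 4| < (4/3)ε, so |6/u + 3/2| < ε.

δ = min(2, (4/3)ε)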